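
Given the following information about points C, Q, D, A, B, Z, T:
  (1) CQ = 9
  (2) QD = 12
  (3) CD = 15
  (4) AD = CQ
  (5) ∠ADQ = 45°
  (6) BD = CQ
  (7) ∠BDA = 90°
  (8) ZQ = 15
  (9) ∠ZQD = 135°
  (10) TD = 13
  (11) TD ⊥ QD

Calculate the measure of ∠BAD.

From the given relations: AD = CQ = 9; BD = CQ = 9.
Step 1: By the law of cosines on triangle ADB: AB² = 9² + 9² − 2·9·9·cos(90°) = 162, so AB = 9·√2.
Step 2: By the inverse law of cosines on triangle BAD: cos(∠BAD) = ((9·√2)² + 9² − 9²) / (2·9·√2·9) = 162/229.1 = 0.7071, so ∠BAD = 45°.

Therefore, the measure of angle ∠BAD = 45°.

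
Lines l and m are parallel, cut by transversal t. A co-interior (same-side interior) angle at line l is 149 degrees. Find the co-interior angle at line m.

Co-interior angles sum to 180: 180 - 149 = 31 degrees.

31 degrees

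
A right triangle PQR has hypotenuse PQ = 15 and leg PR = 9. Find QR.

By the Pythagorean theorem: QR^2 = PQ^2 - PR^2
QR^2 = 15^2 - 9^2 = 225 - 81 = 144
QR = sqrt(144) = 12

12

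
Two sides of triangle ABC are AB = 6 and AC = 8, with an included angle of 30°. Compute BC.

When two sides and the included angle are known, the law of cosines gives the third side.
c^2 = a^2 + b^2 - 2ab cos(C) generalizes the Pythagorean theorem to non-right triangles.
Here: BC^2 = 36 + 64 - 96*(sqrt(3)/2) = 100 - 48*sqrt(3)
BC = 2*sqrt(25 - 12*sqrt(3))

2*sqrt(25 - 12*sqrt(3))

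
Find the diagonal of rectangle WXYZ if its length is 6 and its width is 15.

d = sqrt(6^2 + 15^2) = sqrt(261) = 3*sqrt(29)

3*sqrt(29)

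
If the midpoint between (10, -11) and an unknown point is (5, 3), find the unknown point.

Using the midpoint formula: M = ((x1 + x2)/2, (y1 + y2)/2)
We know M = (5, 3) and C = (10, -11)
For x: 5 = (10 + x2)/2, so x2 = 2*5 - 10 = 0
For y: 3 = (-11 + y2)/2, so y2 = 2*3 - -11 = 17
A = (0, 17)

(0, 17)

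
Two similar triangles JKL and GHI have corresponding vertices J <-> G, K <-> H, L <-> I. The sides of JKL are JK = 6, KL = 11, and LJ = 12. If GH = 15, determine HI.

Since the triangles are similar, the ratio of corresponding sides is constant.
Scale factor k = GH / JK = 15 / 6 = 5/2
HI = k * KL = 5/2 * 11 = 55/2

55/2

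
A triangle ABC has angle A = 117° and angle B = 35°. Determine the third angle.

The interior angles sum to 180°: angle C = 180 - 117 - 35 = 28°.
The triangle is obtuse (angles 117°, 35°, 28°).

28 degrees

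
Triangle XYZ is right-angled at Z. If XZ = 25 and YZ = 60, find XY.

XY = sqrt(25^2 + 60^2) = sqrt(4225) = 65

65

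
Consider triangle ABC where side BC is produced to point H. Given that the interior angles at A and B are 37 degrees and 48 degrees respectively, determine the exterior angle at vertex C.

By the exterior angle theorem, an exterior angle of a triangle equals the sum of the two remote interior angles.
Exterior angle = angle A + angle B
Exterior angle = 37 + 48 = 85 degrees

85 degrees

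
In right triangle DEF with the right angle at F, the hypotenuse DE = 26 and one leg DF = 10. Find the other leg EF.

EF = sqrt(26^2 - 10^2) = sqrt(576) = 24

24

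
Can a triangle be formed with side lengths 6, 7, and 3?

Yes.
The triangle inequality requires that the sum of any two sides exceeds the third.
Here 3 + 6 = 9 > 7, so the condition is met.

Yes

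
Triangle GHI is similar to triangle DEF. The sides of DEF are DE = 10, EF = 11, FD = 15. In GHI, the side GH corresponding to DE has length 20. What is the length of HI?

Since the triangles are similar, the ratio of corresponding sides is constant.
Scale factor k = GH / DE = 20 / 10 = 2
HI = k * EF = 2 * 11 = 22

22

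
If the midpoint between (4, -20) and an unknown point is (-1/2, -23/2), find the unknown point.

Using the midpoint formula: M = ((x1 + x2)/2, (y1 + y2)/2)
We know M = (-1/2, -23/2) and Q = (4, -20)
For x: -1/2 = (4 + x2)/2, so x2 = 2*-1/2 - 4 = -5
For y: -23/2 = (-20 + y2)/2, so y2 = 2*-23/2 - -20 = -3
R = (-5, -3)

(-5, -3)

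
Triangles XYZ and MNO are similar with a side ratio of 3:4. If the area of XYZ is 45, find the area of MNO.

For similar figures, the area ratio equals the square of the side ratio.
Side ratio (XYZ to MNO) = 3:4, so area ratio = 3^2:4^2 = 9:16.
If the area of XYZ is 45, then the area of MNO = 45 * (16/9) = 80.

80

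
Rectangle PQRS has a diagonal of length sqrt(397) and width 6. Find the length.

b = sqrt(d^2 - a^2) = sqrt(397 - 36) = sqrt(361) = 19

19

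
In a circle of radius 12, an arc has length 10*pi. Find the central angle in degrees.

Arc length L = 2πr × θ/360, so θ = 360L / (2πr).
θ = 360 × 10*pi / (2π × 12)
θ = 150°
θ = 150°

150°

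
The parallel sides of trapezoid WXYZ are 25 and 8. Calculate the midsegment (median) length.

The midsegment of a trapezoid = (base1 + base2) / 2
midsegment = (25 + 8) / 2
midsegment = 33 / 2
midsegment = 33/2

33/2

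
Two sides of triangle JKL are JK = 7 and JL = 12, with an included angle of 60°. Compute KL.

When two sides and the included angle are known, the law of cosines gives the third side.
c^2 = a^2 + b^2 - 2ab cos(C) generalizes the Pythagorean theorem to non-right triangles.
Here: KL^2 = 49 + 144 - 168*(1/2) = 109
KL = sqrt(109)

sqrt(109)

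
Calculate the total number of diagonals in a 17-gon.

Each of the 17 vertices connects to 14 non-adjacent vertices via diagonals.
Total connections = 17 × 14 = 238, but each diagonal is counted twice.
Number of diagonals = 238 / 2 = 119.

119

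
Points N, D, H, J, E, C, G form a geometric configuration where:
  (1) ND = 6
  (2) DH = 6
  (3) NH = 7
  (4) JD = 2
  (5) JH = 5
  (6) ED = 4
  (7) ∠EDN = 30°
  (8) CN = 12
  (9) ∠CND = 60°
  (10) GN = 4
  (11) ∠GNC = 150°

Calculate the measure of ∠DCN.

Step 1: By the law of cosines on triangle CND: CD² = 12² + 6² − 2·12·6·cos(60°) = 108, so CD = 6·√3.
Step 2: By the inverse law of cosines on triangle DCN: cos(∠DCN) = ((6·√3)² + 12² − 6²) / (2·6·√3·12) = 216/249.42 = 0.866, so ∠DCN = 30°.

Therefore, the measure of angle ∠DCN = 30°.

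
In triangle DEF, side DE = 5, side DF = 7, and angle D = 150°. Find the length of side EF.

When two sides and the included angle are known, the law of cosines gives the third side.
c^2 = a^2 + b^2 - 2ab cos(C) generalizes the Pythagorean theorem to non-right triangles.
Here: EF^2 = 25 + 49 - 70*(-sqrt(3)/2) = 35*sqrt(3) + 74
EF = sqrt(35*sqrt(3) + 74)

sqrt(35*sqrt(3) + 74)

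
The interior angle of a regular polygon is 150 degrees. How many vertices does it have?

Each interior angle of a regular n-gon is (n - 2) * 180 / n.
Setting this equal to 150:
(n - 2) * 180 / n = 150
Each exterior angle = 180 - 150 = 30 degrees.
Since exterior angles sum to 360: n = 360 / 30 = 12.

12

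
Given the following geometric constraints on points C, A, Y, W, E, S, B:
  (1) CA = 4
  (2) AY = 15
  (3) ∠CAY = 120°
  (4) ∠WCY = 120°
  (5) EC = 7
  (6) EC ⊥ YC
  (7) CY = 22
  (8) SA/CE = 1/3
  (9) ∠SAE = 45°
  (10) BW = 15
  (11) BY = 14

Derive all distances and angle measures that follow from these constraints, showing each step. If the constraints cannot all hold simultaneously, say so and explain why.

These constraints are not satisfiable: by the triangle inequality in triangle ACY, (1) CA = 4 and (2) AY = 15 force CY ≤ 4 + 15 = 19, but (7) says CY = 22. No planar figure meets all of them, so nothing further can be derived.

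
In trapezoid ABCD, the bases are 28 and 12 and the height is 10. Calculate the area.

Area of a trapezoid = (base1 + base2) * height / 2
Area = (28 + 12) * 10 / 2
Area = 40 * 10 / 2
Area = 400 / 2
Area = 200

200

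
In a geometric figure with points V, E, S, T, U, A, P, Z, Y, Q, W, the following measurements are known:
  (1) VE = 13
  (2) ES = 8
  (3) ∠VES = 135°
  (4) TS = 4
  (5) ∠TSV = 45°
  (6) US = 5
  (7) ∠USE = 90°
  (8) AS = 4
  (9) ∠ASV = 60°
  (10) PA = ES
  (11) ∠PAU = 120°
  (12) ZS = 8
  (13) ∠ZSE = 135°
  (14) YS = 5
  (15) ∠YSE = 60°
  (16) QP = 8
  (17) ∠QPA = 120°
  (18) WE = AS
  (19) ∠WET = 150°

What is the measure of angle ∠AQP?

From the given relations: PA = ES = 8.
Step 1: By the law of cosines on triangle QPA: QA² = 8² + 8² − 2·8·8·cos(120°) = 192, so QA = 8·√3.
Step 2: By the inverse law of cosines on triangle AQP: cos(∠AQP) = ((8·√3)² + 8² − 8²) / (2·8·√3·8) = 192/221.7 = 0.866, so ∠AQP = 30°.

Therefore, the measure of angle ∠AQP = 30°.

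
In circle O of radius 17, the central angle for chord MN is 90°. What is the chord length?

Drop a perpendicular from the center to the chord, bisecting both the chord and the central angle.
Each half-chord = r sin(θ/2) = 17 sin(45°).
The full chord = 2 × 17 × sin(45°) = 17*sqrt(2).

17*sqrt(2)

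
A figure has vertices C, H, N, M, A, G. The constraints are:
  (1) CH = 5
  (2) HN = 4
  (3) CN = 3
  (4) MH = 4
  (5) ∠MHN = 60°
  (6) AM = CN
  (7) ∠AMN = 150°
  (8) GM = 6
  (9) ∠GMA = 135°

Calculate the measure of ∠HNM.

Step 1: By the law of cosines on triangle NHM: NM² = 4² + 4² − 2·4·4·cos(60°) = 16, so NM = 4.
Step 2: By the inverse law of cosines on triangle HNM: cos(∠HNM) = (4² + 4² − 4²) / (2·4·4) = 16/32 = 0.5, so ∠HNM = 60°.

Therefore, the measure of angle ∠HNM = 60°.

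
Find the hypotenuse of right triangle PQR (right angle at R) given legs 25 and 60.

PQ = sqrt(25^2 + 60^2) = sqrt(4225) = 65

65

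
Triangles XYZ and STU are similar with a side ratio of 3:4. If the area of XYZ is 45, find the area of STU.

The ratio of areas of similar triangles = (side ratio)^2.
Side ratio = 3:4, so area ratio = 9:16.
Area of STU / Area of XYZ = 16/9
Area of STU = 45 * 16/9 = 80

80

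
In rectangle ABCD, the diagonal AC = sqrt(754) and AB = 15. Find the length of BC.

The diagonal of a rectangle forms a right triangle with the two sides.
Rearranging the Pythagorean theorem: missing side = sqrt(d^2 - known^2).
= sqrt(754 - 225) = sqrt(529) = 23.

23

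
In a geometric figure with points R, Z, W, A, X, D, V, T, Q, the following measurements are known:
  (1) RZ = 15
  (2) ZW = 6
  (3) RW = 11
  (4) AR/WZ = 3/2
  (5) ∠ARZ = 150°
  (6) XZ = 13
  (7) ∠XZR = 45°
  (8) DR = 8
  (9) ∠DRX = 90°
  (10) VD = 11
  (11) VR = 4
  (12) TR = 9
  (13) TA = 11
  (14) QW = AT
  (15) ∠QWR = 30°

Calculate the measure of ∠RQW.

From the given relations: QW = AT = 11.
Step 1: By the law of cosines on triangle QWR: QR² = 11² + 11² − 2·11·11·cos(30°) = 32.42, so QR ≈ 5.69.
Step 2: By the inverse law of cosines on triangle RQW: cos(∠RQW) = (5.69² + 11² − 11²) / (2·5.69·11) = 32.42/125.27 = 0.2588, so ∠RQW = 75°.

Therefore, the measure of angle ∠RQW = 75°.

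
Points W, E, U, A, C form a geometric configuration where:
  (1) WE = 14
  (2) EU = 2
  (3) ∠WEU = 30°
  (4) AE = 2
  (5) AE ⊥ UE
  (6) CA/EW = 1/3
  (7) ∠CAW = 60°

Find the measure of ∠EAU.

Step 1: By the law of cosines on triangle AEU: AU² = 2² + 2² − 2·2·2·cos(90°) = 8, so AU = 2·√2.
Step 2: By the inverse law of cosines on triangle EAU: cos(∠EAU) = (2² + (2·√2)² − 2²) / (2·2·2·√2) = 8/11.31 = 0.7071, so ∠EAU = 45°.

Therefore, the measure of angle ∠EAU = 45°.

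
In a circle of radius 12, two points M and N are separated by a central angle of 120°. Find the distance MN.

Drop a perpendicular from the center to the chord, bisecting both the chord and the central angle.
Each half-chord = r sin(θ/2) = 12 sin(60°).
The full chord = 2 × 12 × sin(60°) = 12*sqrt(3).

12*sqrt(3)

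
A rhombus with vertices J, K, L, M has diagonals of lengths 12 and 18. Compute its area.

The diagonals of a rhombus divide it into four right triangles.
Each triangle has legs 12/ 2 = 6 and 18/2 = 9, so each has area (1/2)*6*9 = 27.
Four such triangles give total area = (d1 * d2) / 2 = 108.

108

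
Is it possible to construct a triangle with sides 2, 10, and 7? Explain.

No.
The triangle inequality is violated: 2 + 7 = 9 ≤ 10.
These lengths cannot form a triangle.

No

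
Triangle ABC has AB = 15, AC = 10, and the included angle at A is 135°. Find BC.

By the law of cosines: BC^2 = AB^2 + AC^2 - 2*AB*AC*cos(A)
BC^2 = 15^2 + 10^2 - 2*15*10*cos(135°)
BC^2 = 225 + 100 - 300*(-sqrt(2)/2)
BC^2 = 150*sqrt(2) + 325
BC = 5*sqrt(6*sqrt(2) + 13)

5*sqrt(6*sqrt(2) + 13)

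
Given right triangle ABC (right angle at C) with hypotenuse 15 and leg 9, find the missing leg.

By the Pythagorean theorem: BC^2 = AB^2 - AC^2
BC^2 = 15^2 - 9^2 = 225 - 81 = 144
BC = sqrt(144) = 12

12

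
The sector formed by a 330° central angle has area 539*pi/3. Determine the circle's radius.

Sector area A = πr² × θ/360, so r² = 360A / (πθ).
r² = 360 × 539*pi/3 / (π × 330)
r² = 196
r = 14

14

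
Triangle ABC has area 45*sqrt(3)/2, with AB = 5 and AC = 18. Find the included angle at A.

Area = (1/2) * a * b * sin(C)
sin(C) = 2 * Area / (a * b)
sin(C) = 2 * 45*sqrt(3)/2 / (5 * 18)
sin(C) = sqrt(3)/2
C = arcsin(sqrt(3)/2) = 60°
Since sin(180° - C) = sin(C), the obtuse angle 120° gives the same area, so C = 60° or C = 120°.

60° or 120°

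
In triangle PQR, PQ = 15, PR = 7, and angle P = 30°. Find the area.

When two sides and the included angle are known, the area formula is (1/2)ab sin(C).
The height from one side to the opposite vertex is 7 sin(30°) = 7/2.
Area = (1/2) * 15 * 7/2 = 105/4.

105/4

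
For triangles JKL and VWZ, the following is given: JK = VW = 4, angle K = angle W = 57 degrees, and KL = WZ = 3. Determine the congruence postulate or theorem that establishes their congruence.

The given information provides:
JK = VW = 4, angle K = angle W = 57 degrees, and KL = WZ = 3
This matches the SAS congruence theorem.
Two pairs of corresponding sides and the included angle are equal (Side-Angle-Side).

SAS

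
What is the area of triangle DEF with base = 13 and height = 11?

A triangle's area is half the area of a rectangle with the same base and height.
Area = (1/2) * 13 * 11 = 143/2.

143/2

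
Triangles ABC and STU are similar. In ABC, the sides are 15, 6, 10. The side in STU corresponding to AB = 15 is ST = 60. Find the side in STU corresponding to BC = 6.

Since the triangles are similar, the ratio of corresponding sides is constant.
Scale factor k = ST / AB = 60 / 15 = 4
TU = k * BC = 4 * 6 = 24

24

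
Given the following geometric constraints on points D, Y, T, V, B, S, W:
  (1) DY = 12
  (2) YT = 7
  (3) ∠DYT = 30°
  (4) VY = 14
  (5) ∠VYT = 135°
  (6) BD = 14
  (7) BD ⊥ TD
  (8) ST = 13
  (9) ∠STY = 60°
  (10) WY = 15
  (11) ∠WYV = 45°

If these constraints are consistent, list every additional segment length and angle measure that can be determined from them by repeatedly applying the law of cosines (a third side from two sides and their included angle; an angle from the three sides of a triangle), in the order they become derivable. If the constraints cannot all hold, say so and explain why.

The constraints are consistent. Derivable facts, in order:
After 1 step:
- DT ≈ 6.89
- TV ≈ 19.59
- VW ≈ 11.14
- YS = √127
After 2 steps:
- TB ≈ 15.6
- ∠DTY = 119.48°
- ∠SYT = 87.46°
- ∠TDY = 30.52°
- ∠TSY = 32.54°
- ∠TVY = 14.64°
- ∠VTY = 30.36°
- ∠VWY = 62.74°
- ∠WVY = 72.26°
After 3 steps:
- ∠BTD = 63.79°
- ∠DBT = 26.21°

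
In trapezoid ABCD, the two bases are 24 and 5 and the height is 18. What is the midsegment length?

midsegment = (24 + 5) / 2 = 29 / 2 = 29/2

29/2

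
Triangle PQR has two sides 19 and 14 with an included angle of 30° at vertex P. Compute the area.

Area = (1/2)(19)(14) sin(30°) = (1/2)(19)(14)(1/2) = 133/2

133/2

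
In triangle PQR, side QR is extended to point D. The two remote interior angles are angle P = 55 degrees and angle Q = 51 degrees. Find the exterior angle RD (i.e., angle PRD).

The interior angle at R is 180 - 55 - 51 = 74 degrees.
The exterior angle and interior angle at R are supplementary:
Exterior angle = 180 - 74 = 106 degrees.

106 degrees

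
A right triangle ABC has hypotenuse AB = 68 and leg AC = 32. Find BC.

Rearranging the Pythagorean theorem to solve for the unknown leg:
leg^2 = hypotenuse^2 - known_leg^2 = 4624 - 1024 = 3600
leg = sqrt(3600) = 60.

60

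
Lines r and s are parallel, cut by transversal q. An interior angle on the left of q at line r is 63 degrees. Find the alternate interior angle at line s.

Alternate interior angles lie on opposite sides of the transversal, between the parallel lines.
By the alternate interior angle theorem, they are equal: 63 degrees.

63 degrees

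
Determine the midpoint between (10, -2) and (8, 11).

The midpoint is the average of the coordinates:
x: (10 + 8)/2 = 9
y: (-2 + 11)/2 = 9/2
Midpoint = (9, 9/2)

(9, 9/2)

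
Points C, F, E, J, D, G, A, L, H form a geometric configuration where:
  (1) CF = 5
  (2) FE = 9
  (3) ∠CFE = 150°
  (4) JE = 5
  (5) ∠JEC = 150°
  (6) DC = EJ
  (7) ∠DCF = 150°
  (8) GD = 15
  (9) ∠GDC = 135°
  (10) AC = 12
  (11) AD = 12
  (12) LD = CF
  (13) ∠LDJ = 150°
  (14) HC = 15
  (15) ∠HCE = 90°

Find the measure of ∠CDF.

From the given relations: DC = EJ = 5.
Step 1: By the law of cosines on triangle DCF: DF² = 5² + 5² − 2·5·5·cos(150°) = 93.3, so DF ≈ 9.66.
Step 2: By the inverse law of cosines on triangle CDF: cos(∠CDF) = (5² + 9.66² − 5²) / (2·5·9.66) = 93.3/96.59 = 0.9659, so ∠CDF = 15°.

Therefore, the measure of angle ∠CDF = 15°.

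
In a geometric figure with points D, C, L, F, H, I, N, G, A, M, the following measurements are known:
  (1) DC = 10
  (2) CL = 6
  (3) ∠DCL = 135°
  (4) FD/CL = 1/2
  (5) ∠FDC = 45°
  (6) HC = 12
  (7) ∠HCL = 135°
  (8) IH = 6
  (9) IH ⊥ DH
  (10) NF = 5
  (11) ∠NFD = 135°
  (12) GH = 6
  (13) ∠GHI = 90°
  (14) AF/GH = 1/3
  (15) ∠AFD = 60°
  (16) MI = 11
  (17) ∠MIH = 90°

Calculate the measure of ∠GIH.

Step 1: By the law of cosines on triangle IHG: IG² = 6² + 6² − 2·6·6·cos(90°) = 72, so IG = 6·√2.
Step 2: By the inverse law of cosines on triangle GIH: cos(∠GIH) = ((6·√2)² + 6² − 6²) / (2·6·√2·6) = 72/101.82 = 0.7071, so ∠GIH = 45°.

Therefore, the measure of angle ∠GIH = 45°.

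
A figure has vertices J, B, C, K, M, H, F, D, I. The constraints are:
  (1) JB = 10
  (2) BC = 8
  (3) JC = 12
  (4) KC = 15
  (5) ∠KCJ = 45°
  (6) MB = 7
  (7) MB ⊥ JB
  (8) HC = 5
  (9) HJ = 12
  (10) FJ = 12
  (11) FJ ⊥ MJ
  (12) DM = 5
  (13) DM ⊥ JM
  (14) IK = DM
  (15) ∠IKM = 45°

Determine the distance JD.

Step 1: By the law of cosines on triangle JBM: JM² = 10² + 7² − 2·10·7·cos(90°) = 149, so JM = √149.
Step 2: By the law of cosines on triangle JMD: JD² = √149² + 5² − 2·√149·5·cos(90°) = 174, so JD = √174.

Therefore, the length of JD = √174.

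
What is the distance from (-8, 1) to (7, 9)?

The horizontal distance is |7 - -8| = 15 and the vertical distance is |9 - 1| = 8.
By the Pythagorean theorem, d = sqrt(15^2 + 8^2) = sqrt(289) = 17.

17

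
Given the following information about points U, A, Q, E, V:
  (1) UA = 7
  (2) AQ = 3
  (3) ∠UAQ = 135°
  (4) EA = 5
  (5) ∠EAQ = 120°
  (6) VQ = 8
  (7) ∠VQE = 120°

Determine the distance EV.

Step 1: By the law of cosines on triangle EAQ: EQ² = 5² + 3² − 2·5·3·cos(120°) = 49, so EQ = 7.
Step 2: By the law of cosines on triangle EQV: EV² = 7² + 8² − 2·7·8·cos(120°) = 169, so EV = 13.

Therefore, the length of EV = 13.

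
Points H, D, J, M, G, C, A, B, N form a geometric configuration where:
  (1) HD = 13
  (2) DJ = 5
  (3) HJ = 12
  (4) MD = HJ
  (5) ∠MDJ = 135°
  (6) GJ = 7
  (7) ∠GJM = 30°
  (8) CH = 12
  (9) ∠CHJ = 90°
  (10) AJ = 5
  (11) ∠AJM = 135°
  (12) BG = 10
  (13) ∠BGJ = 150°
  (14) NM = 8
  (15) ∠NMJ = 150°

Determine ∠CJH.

Step 1: By the law of cosines on triangle JHC: JC² = 12² + 12² − 2·12·12·cos(90°) = 288, so JC = 12·√2.
Step 2: By the inverse law of cosines on triangle CJH: cos(∠CJH) = ((12·√2)² + 12² − 12²) / (2·12·√2·12) = 288/407.29 = 0.7071, so ∠CJH = 45°.

Therefore, the measure of angle ∠CJH = 45°.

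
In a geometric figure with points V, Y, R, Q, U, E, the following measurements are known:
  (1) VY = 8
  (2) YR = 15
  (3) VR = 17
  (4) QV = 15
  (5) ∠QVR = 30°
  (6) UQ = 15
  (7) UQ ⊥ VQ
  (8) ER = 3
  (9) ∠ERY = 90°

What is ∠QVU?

Step 1: By the law of cosines on triangle VQU: VU² = 15² + 15² − 2·15·15·cos(90°) = 450, so VU = 15·√2.
Step 2: By the inverse law of cosines on triangle QVU: cos(∠QVU) = (15² + (15·√2)² − 15²) / (2·15·15·√2) = 450/636.4 = 0.7071, so ∠QVU = 45°.

Therefore, the measure of angle ∠QVU = 45°.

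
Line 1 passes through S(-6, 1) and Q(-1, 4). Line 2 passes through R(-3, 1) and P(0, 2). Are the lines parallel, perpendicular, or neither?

Slope of line 1: m1 = (4 - 1)/(-1 - -6) = 3/5 = 3/5
Slope of line 2: m2 = (2 - 1)/(0 - -3) = 1/3 = 1/3
For parallel lines we need equal slopes: 3/5 != 1/3.
For perpendicular lines we need m1*m2 = -1: (3/5)(1/3) = 1/5 != -1.
Since neither condition holds, the lines are neither parallel nor perpendicular.

Neither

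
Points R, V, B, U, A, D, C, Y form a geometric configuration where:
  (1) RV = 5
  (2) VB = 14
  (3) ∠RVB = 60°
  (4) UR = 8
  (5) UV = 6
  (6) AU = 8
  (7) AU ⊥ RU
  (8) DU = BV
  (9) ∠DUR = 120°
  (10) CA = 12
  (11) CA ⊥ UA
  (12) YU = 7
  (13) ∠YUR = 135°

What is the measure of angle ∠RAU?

Step 1: By the law of cosines on triangle AUR: AR² = 8² + 8² − 2·8·8·cos(90°) = 128, so AR = 8·√2.
Step 2: By the inverse law of cosines on triangle RAU: cos(∠RAU) = ((8·√2)² + 8² − 8²) / (2·8·√2·8) = 128/181.02 = 0.7071, so ∠RAU = 45°.

Therefore, the measure of angle ∠RAU = 45°.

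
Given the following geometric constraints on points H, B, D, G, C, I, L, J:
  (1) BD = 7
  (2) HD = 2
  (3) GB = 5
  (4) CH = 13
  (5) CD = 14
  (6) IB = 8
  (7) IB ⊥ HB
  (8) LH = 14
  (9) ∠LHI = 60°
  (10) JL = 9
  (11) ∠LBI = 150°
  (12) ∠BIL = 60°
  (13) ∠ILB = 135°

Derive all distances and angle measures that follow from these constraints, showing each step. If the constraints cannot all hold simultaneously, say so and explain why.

These constraints are not satisfiable: (11), (12) and (13) are the three interior angles of triangle LBI, which must sum to 180°, but 150° + 60° + 135° = 345°. No planar figure meets all of them, so nothing further can be derived.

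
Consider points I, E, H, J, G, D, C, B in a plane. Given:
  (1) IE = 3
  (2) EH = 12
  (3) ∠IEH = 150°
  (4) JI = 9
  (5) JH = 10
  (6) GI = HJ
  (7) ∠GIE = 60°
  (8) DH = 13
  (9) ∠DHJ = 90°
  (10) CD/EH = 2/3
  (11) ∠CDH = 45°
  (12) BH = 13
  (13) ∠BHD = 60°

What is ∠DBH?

Step 1: By the law of cosines on triangle BHD: BD² = 13² + 13² − 2·13·13·cos(60°) = 169, so BD = 13.
Step 2: By the inverse law of cosines on triangle DBH: cos(∠DBH) = (13² + 13² − 13²) / (2·13·13) = 169/338 = 0.5, so ∠DBH = 60°.

Therefore, the measure of angle ∠DBH = 60°.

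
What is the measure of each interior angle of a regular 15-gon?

Each interior angle of a regular n-gon is (n - 2) * 180 / n.
For n = 15: (15 - 2) * 180 / 15 = 2340/15 = 156 degrees.

156 degrees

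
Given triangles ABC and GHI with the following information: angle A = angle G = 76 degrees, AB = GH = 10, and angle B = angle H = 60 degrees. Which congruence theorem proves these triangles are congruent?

The given information provides:
angle A = angle G = 76 degrees, AB = GH = 10, and angle B = angle H = 60 degrees
This matches the ASA congruence theorem.
Two pairs of corresponding angles and the included side are equal (Angle-Side-Angle).

ASA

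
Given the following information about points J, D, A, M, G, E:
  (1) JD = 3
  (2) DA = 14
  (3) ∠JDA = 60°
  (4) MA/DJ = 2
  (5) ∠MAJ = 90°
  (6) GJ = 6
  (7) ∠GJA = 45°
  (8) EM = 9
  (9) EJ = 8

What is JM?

From the given relations: MA = 2·DJ = 2·3 = 6.
Step 1: By the law of cosines on triangle JDA: JA² = 3² + 14² − 2·3·14·cos(60°) = 163, so JA = √163.
Step 2: By the law of cosines on triangle JAM: JM² = √163² + 6² − 2·√163·6·cos(90°) = 199, so JM = √199.

Therefore, the length of JM = √199.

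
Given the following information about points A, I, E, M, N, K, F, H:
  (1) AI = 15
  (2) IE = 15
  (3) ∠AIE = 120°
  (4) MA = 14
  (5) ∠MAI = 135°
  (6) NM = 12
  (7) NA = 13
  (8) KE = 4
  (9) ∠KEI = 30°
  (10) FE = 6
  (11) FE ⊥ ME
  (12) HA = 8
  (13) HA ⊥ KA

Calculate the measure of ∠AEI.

Step 1: By the law of cosines on triangle EIA: EA² = 15² + 15² − 2·15·15·cos(120°) = 675, so EA = 15·√3.
Step 2: By the inverse law of cosines on triangle AEI: cos(∠AEI) = ((15·√3)² + 15² − 15²) / (2·15·√3·15) = 675/779.42 = 0.866, so ∠AEI = 30°.

Therefore, the measure of angle ∠AEI = 30°.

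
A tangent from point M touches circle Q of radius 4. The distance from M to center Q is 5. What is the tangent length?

tangent = √(d² - r²) = √(5² - 4²) = √(25 - 16) = √9 = 3

3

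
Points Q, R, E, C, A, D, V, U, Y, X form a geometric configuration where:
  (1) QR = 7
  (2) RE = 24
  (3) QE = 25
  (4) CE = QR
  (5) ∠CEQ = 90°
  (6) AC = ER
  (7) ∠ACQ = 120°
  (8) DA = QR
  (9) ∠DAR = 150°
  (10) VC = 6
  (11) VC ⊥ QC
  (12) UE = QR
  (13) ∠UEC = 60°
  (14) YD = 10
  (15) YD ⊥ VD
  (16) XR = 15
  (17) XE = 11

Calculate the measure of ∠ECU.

From the given relations: CE = QR = 7; UE = QR = 7.
Step 1: By the law of cosines on triangle CEU: CU² = 7² + 7² − 2·7·7·cos(60°) = 49, so CU = 7.
Step 2: By the inverse law of cosines on triangle ECU: cos(∠ECU) = (7² + 7² − 7²) / (2·7·7) = 49/98 = 0.5, so ∠ECU = 60°.

Therefore, the measure of angle ∠ECU = 60°.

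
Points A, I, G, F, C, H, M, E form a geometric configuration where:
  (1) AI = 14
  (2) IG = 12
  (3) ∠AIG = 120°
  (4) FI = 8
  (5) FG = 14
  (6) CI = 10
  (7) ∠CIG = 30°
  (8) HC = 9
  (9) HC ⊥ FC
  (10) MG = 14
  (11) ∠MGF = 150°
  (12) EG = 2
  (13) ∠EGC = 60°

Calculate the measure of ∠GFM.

Step 1: By the law of cosines on triangle FGM: FM² = 14² + 14² − 2·14·14·cos(150°) = 731.48, so FM ≈ 27.05.
Step 2: By the inverse law of cosines on triangle GFM: cos(∠GFM) = (14² + 27.05² − 14²) / (2·14·27.05) = 731.48/757.29 = 0.9659, so ∠GFM = 15°.

Therefore, the measure of angle ∠GFM = 15°.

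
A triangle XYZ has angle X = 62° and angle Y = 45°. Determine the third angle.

Let angle Z = x. Then 62 + 45 + x = 180.
x = 180 - 107 = 73 degrees.

73 degrees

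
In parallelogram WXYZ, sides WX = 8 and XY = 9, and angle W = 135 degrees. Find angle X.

Consecutive angles are supplementary: angle X = 180 - 135 = 45 degrees.

45 degrees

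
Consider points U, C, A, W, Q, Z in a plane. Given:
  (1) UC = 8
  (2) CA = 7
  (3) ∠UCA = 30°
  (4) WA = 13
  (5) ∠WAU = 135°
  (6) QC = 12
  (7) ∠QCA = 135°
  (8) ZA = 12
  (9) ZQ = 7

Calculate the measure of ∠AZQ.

Step 1: By the law of cosines on triangle ACQ: AQ² = 7² + 12² − 2·7·12·cos(135°) = 311.79, so AQ ≈ 17.66.
Step 2: By the inverse law of cosines on triangle AZQ: cos(∠AZQ) = (12² + 7² − 17.66²) / (2·12·7) = -118.79/168 = -0.7071, so ∠AZQ = 135°.

Therefore, the measure of angle ∠AZQ = 135°.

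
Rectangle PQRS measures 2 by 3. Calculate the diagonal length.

Using the Pythagorean theorem:
d² = 2² + 3² = 4 + 9 = 13
d = sqrt(13)

sqrt(13)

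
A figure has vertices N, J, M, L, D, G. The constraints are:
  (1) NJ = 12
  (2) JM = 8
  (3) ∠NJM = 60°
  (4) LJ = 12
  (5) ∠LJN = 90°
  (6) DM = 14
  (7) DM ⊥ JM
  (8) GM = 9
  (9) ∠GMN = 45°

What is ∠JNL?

Step 1: By the law of cosines on triangle NJL: NL² = 12² + 12² − 2·12·12·cos(90°) = 288, so NL = 12·√2.
Step 2: By the inverse law of cosines on triangle JNL: cos(∠JNL) = (12² + (12·√2)² − 12²) / (2·12·12·√2) = 288/407.29 = 0.7071, so ∠JNL = 45°.

Therefore, the measure of angle ∠JNL = 45°.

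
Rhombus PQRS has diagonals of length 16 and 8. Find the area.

Area = (16 * 8) / 2 = 128 / 2 = 64

64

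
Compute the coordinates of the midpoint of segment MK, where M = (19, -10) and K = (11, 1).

M = ((x₁ + x₂)/2, (y₁ + y₂)/2)
= ((19 + 11)/2, (-10 + 1)/2)
= (30/2, -9/2) = (15, -9/2)

(15, -9/2)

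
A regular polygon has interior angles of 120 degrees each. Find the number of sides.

Each interior angle of a regular n-gon is (n - 2) * 180 / n.
Setting this equal to 120:
(n - 2) * 180 / n = 120
Each exterior angle = 180 - 120 = 60 degrees.
Since exterior angles sum to 360: n = 360 / 60 = 6.

6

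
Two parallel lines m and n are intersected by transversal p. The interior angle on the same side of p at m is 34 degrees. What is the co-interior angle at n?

Co-interior angles (same-side interior) formed by parallel lines and a transversal are supplementary (sum to 180 degrees).
The given angle is 34 degrees.
The co-interior angle = 180 - 34 = 146 degrees.

146 degrees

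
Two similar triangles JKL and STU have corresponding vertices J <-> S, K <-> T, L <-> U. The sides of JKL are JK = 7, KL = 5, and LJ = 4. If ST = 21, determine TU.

k = 21/7 = 3. TU = 3 * 5 = 15.

15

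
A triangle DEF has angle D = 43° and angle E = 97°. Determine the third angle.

The interior angles sum to 180°: angle F = 180 - 43 - 97 = 40°.
The triangle is obtuse (angles 43°, 97°, 40°).

40 degrees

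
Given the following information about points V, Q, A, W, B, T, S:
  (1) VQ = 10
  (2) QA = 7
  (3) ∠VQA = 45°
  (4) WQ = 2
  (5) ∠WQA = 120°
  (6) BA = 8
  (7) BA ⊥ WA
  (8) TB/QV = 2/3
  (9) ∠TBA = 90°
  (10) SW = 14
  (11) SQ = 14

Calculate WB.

Step 1: By the law of cosines on triangle AQW: AW² = 7² + 2² − 2·7·2·cos(120°) = 67, so AW = √67.
Step 2: By the law of cosines on triangle WAB: WB² = √67² + 8² − 2·√67·8·cos(90°) = 131, so WB = √131.

Therefore, the length of WB = √131.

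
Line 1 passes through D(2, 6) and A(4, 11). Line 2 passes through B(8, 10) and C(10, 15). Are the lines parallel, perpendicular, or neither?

Slope of line 1: m1 = (11 - 6)/(4 - 2) = 5/2 = 5/2
Slope of line 2: m2 = (15 - 10)/(10 - 8) = 5/2 = 5/2
Since m1 = m2 = 5/2, the lines are parallel.

Parallel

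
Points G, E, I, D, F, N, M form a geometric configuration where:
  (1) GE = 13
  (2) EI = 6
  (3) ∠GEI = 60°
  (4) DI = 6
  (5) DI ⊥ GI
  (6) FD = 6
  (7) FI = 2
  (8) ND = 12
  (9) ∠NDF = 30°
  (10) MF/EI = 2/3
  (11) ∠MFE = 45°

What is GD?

Step 1: By the law of cosines on triangle GEI: GI² = 13² + 6² − 2·13·6·cos(60°) = 127, so GI = √127.
Step 2: By the law of cosines on triangle GID: GD² = √127² + 6² − 2·√127·6·cos(90°) = 163, so GD = √163.

Therefore, the length of GD = √163.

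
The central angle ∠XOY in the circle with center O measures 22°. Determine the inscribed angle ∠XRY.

Inscribed angle = 22° / 2 = 11° (inscribed angle theorem).

11°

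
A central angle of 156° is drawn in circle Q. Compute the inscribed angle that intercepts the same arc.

Inscribed angle = 156° / 2 = 78° (inscribed angle theorem).

78°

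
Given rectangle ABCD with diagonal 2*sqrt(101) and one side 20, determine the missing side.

b = sqrt(d^2 - a^2) = sqrt(404 - 400) = sqrt(4) = 2

2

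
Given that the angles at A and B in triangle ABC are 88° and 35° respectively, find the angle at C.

angle C = 180 - 88 - 35 = 57 degrees.

57 degrees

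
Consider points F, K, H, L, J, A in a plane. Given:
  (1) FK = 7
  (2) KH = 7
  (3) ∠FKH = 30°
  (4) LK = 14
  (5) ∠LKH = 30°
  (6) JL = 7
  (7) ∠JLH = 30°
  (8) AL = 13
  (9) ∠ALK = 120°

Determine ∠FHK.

Step 1: By the law of cosines on triangle HKF: HF² = 7² + 7² − 2·7·7·cos(30°) = 13.13, so HF ≈ 3.62.
Step 2: By the inverse law of cosines on triangle FHK: cos(∠FHK) = (3.62² + 7² − 7²) / (2·3.62·7) = 13.13/50.73 = 0.2588, so ∠FHK = 75°.

Therefore, the measure of angle ∠FHK = 75°.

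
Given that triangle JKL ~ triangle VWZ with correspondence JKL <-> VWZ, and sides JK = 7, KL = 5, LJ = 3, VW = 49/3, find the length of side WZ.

Similar triangles have proportional sides. Setting up the proportion:
VW / JK = WZ / KL
49/3 / 7 = WZ / 5
WZ = 5 * 49/3 / 7 = 35/3.

35/3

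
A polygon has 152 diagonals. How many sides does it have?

Using d = n(n - 3)/2, we solve 152 = n(n - 3)/2.
So n(n - 3) = 304.
Testing n = 19: 19 * 16 = 304 = 304. Correct.
The polygon has 19 sides.

19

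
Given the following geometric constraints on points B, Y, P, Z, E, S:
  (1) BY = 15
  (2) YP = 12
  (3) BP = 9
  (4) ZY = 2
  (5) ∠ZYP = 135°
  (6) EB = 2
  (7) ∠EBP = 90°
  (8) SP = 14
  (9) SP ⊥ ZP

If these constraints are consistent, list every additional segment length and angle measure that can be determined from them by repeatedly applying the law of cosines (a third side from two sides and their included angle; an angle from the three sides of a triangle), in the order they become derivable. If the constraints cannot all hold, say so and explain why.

The constraints are consistent. Derivable facts, in order:
After 1 step:
- PE = √85
- PZ ≈ 13.49
- ∠BPY = 90°
- ∠BYP = 36.87°
- ∠PBY = 53.13°
After 2 steps:
- ZS ≈ 19.44
- ∠BEP = 77.47°
- ∠BPE = 12.53°
- ∠PZY = 38.98°
- ∠YPZ = 6.02°
After 3 steps:
- ∠PSZ = 43.93°
- ∠PZS = 46.07°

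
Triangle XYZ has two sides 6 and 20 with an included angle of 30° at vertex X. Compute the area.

Area = (1/2)(6)(20) sin(30°) = (1/2)(6)(20)(1/2) = 30

30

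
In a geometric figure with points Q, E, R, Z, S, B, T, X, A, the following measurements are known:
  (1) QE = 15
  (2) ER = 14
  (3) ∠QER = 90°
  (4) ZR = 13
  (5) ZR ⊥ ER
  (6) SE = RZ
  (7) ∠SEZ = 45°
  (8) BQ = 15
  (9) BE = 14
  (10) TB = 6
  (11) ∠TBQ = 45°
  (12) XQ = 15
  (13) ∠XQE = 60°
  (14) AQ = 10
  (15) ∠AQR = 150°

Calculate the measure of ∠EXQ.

Step 1: By the law of cosines on triangle XQE: XE² = 15² + 15² − 2·15·15·cos(60°) = 225, so XE = 15.
Step 2: By the inverse law of cosines on triangle EXQ: cos(∠EXQ) = (15² + 15² − 15²) / (2·15·15) = 225/450 = 0.5, so ∠EXQ = 60°.

Therefore, the measure of angle ∠EXQ = 60°.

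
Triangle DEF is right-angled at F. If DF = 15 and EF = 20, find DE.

By the Pythagorean theorem: DE^2 = DF^2 + EF^2
DE^2 = 15^2 + 20^2 = 225 + 400 = 625
DE = sqrt(625) = 25

25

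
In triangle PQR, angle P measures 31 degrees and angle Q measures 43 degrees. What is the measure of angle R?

Let angle R = x. Then 31 + 43 + x = 180.
x = 180 - 74 = 106 degrees.

106 degrees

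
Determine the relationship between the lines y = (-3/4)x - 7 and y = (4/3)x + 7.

Slope of line 1: m1 = -3/4
Slope of line 2: m2 = 4/3
m1 * m2 = -1, so perpendicular.

Perpendicular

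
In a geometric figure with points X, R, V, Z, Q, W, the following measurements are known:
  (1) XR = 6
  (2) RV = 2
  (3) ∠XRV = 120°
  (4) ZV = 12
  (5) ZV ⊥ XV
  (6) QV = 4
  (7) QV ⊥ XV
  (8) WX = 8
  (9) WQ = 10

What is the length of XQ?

Step 1: By the law of cosines on triangle XRV: XV² = 6² + 2² − 2·6·2·cos(120°) = 52, so XV = 2·√13.
Step 2: By the law of cosines on triangle XVQ: XQ² = (2·√13)² + 4² − 2·2·√13·4·cos(90°) = 68, so XQ = 2·√17.

Therefore, the length of XQ = 2·√17.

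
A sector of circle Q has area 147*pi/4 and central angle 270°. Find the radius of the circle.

r² = 360 × 147*pi/4 / (π × 270) = 49, so r = 7.

7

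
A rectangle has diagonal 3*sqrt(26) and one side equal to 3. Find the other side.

b = sqrt(d^2 - a^2) = sqrt(234 - 9) = sqrt(225) = 15

15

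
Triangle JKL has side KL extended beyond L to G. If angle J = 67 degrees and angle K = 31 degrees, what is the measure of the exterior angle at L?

By the exterior angle theorem, an exterior angle of a triangle equals the sum of the two remote interior angles.
Exterior angle = angle J + angle K
Exterior angle = 67 + 31 = 98 degrees

98 degrees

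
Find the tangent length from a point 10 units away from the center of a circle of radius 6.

The tangent, radius, and line from the external point to the center form a right triangle.
The right angle is where the tangent meets the radius.
By the Pythagorean theorem: tangent² + 6² = 10²
tangent² = 100 - 36 = 64
tangent = 8

8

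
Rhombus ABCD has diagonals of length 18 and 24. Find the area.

Area = (18 * 24) / 2 = 432 / 2 = 216

216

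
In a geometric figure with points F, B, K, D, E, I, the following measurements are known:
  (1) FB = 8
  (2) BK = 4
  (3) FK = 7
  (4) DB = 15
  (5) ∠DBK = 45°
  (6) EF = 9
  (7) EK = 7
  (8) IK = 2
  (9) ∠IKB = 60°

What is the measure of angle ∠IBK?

Step 1: By the law of cosines on triangle BKI: BI² = 4² + 2² − 2·4·2·cos(60°) = 12, so BI = 2·√3.
Step 2: By the inverse law of cosines on triangle IBK: cos(∠IBK) = ((2·√3)² + 4² − 2²) / (2·2·√3·4) = 24/27.71 = 0.866, so ∠IBK = 30°.

Therefore, the measure of angle ∠IBK = 30°.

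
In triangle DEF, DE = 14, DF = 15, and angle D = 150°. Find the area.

When two sides and the included angle are known, the area formula is (1/2)ab sin(C).
The height from one side to the opposite vertex is 15 sin(150°) = 15/2.
Area = (1/2) * 14 * 15/2 = 105/2.

105/2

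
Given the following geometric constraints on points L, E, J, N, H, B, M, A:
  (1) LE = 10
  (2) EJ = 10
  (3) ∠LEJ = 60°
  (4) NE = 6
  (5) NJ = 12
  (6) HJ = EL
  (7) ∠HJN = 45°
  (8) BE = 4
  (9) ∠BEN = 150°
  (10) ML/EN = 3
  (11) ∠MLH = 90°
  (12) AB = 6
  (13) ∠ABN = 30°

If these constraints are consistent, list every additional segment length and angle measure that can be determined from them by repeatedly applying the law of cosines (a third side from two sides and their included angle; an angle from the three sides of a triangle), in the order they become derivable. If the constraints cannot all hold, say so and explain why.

The constraints are consistent. Derivable facts, in order:
After 1 step:
- LJ = 10
- NB ≈ 9.67
- NH ≈ 8.62
- ∠EJN = 29.93°
- ∠ENJ = 56.25°
- ∠JEN = 93.82°
After 2 steps:
- NA ≈ 5.39
- ∠BNE = 11.93°
- ∠EBN = 18.07°
- ∠EJL = 60°
- ∠ELJ = 60°
- ∠HNJ = 55.12°
- ∠JHN = 79.88°
After 3 steps:
- ∠ANB = 33.83°
- ∠BAN = 116.17°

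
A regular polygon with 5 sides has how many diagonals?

The number of diagonals in an n-gon is n(n - 3)/2.
For n = 5: 5(5 - 3)/2 = 5 × 2 / 2 = 5.

5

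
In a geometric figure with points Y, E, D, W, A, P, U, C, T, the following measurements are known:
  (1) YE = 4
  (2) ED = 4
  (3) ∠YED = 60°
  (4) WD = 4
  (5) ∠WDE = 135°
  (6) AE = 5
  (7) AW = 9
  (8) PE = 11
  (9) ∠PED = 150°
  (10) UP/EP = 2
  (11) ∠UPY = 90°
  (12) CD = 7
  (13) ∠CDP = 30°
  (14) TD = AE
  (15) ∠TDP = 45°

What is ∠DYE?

Step 1: By the law of cosines on triangle YED: YD² = 4² + 4² − 2·4·4·cos(60°) = 16, so YD = 4.
Step 2: By the inverse law of cosines on triangle DYE: cos(∠DYE) = (4² + 4² − 4²) / (2·4·4) = 16/32 = 0.5, so ∠DYE = 60°.

Therefore, the measure of angle ∠DYE = 60°.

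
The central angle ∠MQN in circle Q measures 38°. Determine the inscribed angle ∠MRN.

By the inscribed angle theorem, the inscribed angle is half the central angle.
Inscribed angle = 38° / 2 = 19°

19°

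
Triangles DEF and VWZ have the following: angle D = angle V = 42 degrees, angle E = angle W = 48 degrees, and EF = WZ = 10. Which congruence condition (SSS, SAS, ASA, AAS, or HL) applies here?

The given information matches AAS: Two pairs of corresponding angles and a non-included side are equal (Angle-Angle-Side).

AAS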